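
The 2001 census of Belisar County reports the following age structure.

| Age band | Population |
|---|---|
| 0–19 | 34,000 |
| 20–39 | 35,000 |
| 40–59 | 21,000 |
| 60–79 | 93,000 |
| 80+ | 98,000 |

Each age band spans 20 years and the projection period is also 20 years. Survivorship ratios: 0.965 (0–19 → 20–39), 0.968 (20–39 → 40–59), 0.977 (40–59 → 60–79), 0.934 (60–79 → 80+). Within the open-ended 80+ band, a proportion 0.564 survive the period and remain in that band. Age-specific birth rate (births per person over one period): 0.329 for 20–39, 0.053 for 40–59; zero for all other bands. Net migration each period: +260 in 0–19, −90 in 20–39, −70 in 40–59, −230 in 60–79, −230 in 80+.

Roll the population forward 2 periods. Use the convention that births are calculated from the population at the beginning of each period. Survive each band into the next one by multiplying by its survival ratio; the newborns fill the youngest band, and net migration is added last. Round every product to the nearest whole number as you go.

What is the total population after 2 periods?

188321

Call the bands 1 to 5, youngest first.
— Period 1 —
Births: 35000 × 0.329 = 11515 ; 21000 × 0.053 = 1113 → total 12628
Band 2: 34000 × 0.965 = 32810
Band 3: 35000 × 0.968 = 33880
Band 4: 21000 × 0.977 = 20517
Band 5: 93000 × 0.934 + 98000 × 0.564 = 86862 + 55272 = 142134
Net migration: Band 1 + 260 → 12888; Band 2 − 90 → 32720; Band 3 − 70 → 33810; Band 4 − 230 → 20287; Band 5 − 230 → 141904
→ [12888, 32720, 33810, 20287, 141904]
— Period 2 —
Births: 32720 × 0.329 = 10765 ; 33810 × 0.053 = 1792 → total 12557
Band 2: 12888 × 0.965 = 12437
Band 3: 32720 × 0.968 = 31673
Band 4: 33810 × 0.977 = 33032
Band 5: 20287 × 0.934 + 141904 × 0.564 = 18948 + 80034 = 98982
Net migration: Band 1 + 260 → 12817; Band 2 − 90 → 12347; Band 3 − 70 → 31603; Band 4 − 230 → 32802; Band 5 − 230 → 98752
→ [12817, 12347, 31603, 32802, 98752]
Total after period 2: 12817 + 12347 + 31603 + 32802 + 98752 = 188321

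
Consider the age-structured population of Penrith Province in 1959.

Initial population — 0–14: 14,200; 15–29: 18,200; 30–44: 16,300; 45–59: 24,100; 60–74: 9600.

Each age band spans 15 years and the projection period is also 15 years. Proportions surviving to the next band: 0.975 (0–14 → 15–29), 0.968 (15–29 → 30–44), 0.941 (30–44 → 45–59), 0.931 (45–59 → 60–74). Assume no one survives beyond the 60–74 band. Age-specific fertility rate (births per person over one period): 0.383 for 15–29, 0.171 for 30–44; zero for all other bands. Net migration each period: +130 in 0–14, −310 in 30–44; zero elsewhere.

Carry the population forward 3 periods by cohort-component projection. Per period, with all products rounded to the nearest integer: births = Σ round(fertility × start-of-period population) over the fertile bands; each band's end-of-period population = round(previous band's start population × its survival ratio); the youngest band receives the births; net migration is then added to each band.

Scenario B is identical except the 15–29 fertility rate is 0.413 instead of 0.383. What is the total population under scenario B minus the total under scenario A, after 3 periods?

[period 1]
Births: 18200 × 0.383 = 6971, 16300 × 0.171 = 2787 → total 9758
15–29: 14200 × 0.975 = 13845
30–44: 18200 × 0.968 = 17618
45–59: 16300 × 0.941 = 15338
60–74: 24100 × 0.931 = 22437
Net migration: 0–14 + 130 → 9888; 30–44 − 310 → 17308
End of period: [9888, 13845, 17308, 15338, 22437]
[period 2]
Births: 13845 × 0.383 = 5303, 17308 × 0.171 = 2960 → total 8263
15–29: 9888 × 0.975 = 9641
30–44: 13845 × 0.968 = 13402
45–59: 17308 × 0.941 = 16287
60–74: 15338 × 0.931 = 14280
Net migration: 0–14 + 130 → 8393; 30–44 − 310 → 13092
End of period: [8393, 9641, 13092, 16287, 14280]
[period 3]
Births: 9641 × 0.383 = 3693, 13092 × 0.171 = 2239 → total 5932
15–29: 8393 × 0.975 = 8183
30–44: 9641 × 0.968 = 9332
45–59: 13092 × 0.941 = 12320
60–74: 16287 × 0.931 = 15163
Net migration: 0–14 + 130 → 6062; 30–44 − 310 → 9022
End of period: [6062, 8183, 9022, 12320, 15163]
Scenario A total after 3 periods: 50750
Scenario B projection —
[period 1]
Births: 18200 × 0.413 = 7517, 16300 × 0.171 = 2787 → total 10304
15–29: 14200 × 0.975 = 13845
30–44: 18200 × 0.968 = 17618
45–59: 16300 × 0.941 = 15338
60–74: 24100 × 0.931 = 22437
Net migration: 0–14 + 130 → 10434; 30–44 − 310 → 17308
End of period: [10434, 13845, 17308, 15338, 22437]
[period 2]
Births: 13845 × 0.413 = 5718, 17308 × 0.171 = 2960 → total 8678
15–29: 10434 × 0.975 = 10173
30–44: 13845 × 0.968 = 13402
45–59: 17308 × 0.941 = 16287
60–74: 15338 × 0.931 = 14280
Net migration: 0–14 + 130 → 8808; 30–44 − 310 → 13092
End of period: [8808, 10173, 13092, 16287, 14280]
[period 3]
Births: 10173 × 0.413 = 4201, 13092 × 0.171 = 2239 → total 6440
15–29: 8808 × 0.975 = 8588
30–44: 10173 × 0.968 = 9847
45–59: 13092 × 0.941 = 12320
60–74: 16287 × 0.931 = 15163
Net migration: 0–14 + 130 → 6570; 30–44 − 310 → 9537
End of period: [6570, 8588, 9537, 12320, 15163]
Scenario B total after 3 periods: 52178
Difference B − A = 52178 − 50750 = 1428

1428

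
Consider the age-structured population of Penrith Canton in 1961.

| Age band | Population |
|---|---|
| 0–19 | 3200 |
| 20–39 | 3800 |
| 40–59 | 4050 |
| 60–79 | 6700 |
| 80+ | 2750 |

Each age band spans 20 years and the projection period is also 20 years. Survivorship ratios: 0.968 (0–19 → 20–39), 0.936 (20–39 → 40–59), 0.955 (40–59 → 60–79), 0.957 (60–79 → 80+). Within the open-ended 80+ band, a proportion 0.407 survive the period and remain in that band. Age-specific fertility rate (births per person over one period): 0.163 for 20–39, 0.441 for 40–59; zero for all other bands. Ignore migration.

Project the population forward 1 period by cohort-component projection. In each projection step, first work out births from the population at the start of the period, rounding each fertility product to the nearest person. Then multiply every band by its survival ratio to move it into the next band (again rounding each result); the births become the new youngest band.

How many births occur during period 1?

After projecting period 1:
Births: 3800 * 0.163 = 619, 4050 * 0.441 = 1786 → total 2405
20–39: 3200 * 0.968 = 3098
40–59: 3800 * 0.936 = 3557
60–79: 4050 * 0.955 = 3868
80+: 6700 * 0.957 + 2750 * 0.407 = 6412 + 1119 = 7531
End of period: [2405, 3098, 3557, 3868, 7531]

2405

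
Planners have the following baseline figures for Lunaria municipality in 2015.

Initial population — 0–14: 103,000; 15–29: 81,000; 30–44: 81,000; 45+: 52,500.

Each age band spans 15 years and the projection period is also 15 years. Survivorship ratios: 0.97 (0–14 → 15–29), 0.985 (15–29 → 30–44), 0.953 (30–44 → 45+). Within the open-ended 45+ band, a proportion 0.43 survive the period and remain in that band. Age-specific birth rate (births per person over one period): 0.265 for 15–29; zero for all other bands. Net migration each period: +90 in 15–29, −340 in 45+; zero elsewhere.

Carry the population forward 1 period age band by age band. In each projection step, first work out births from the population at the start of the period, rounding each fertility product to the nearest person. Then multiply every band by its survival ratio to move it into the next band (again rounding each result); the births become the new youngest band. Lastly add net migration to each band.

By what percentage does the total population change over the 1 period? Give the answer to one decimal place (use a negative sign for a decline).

[period 1]
Births: 81000 × 0.265 = 21465
15–29: 103000 × 0.97 = 99910
30–44: 81000 × 0.985 = 79785
45+: 81000 × 0.953 + 52500 × 0.43 = 77193 + 22575 = 99768
Net migration: 15–29 + 90 → 100000; 45+ − 340 → 99428
Population now: 0–14=21465, 15–29=100000, 30–44=79785, 45+=99428
Total: 317500 → 300678; change = -16822; percentage change = -5.3%

-5.3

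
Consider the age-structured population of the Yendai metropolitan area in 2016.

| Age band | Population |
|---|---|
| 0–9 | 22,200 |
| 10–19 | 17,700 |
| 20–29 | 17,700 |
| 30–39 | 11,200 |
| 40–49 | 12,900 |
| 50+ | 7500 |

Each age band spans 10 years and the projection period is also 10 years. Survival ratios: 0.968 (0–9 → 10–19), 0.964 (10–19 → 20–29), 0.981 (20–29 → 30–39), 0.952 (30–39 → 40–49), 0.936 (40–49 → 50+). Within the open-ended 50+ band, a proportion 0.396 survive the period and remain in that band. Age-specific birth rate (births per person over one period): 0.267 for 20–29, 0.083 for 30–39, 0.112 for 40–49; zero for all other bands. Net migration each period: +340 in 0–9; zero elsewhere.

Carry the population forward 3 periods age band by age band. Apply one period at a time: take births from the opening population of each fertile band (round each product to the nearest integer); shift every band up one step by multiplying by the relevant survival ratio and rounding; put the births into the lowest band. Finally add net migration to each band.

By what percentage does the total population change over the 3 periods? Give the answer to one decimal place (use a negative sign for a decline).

-8.8

Period 1:
Births: 17700 * 0.267 = 4726, 11200 * 0.083 = 930, 12900 * 0.112 = 1445 → total 7101
10–19: 22200 * 0.968 = 21490
20–29: 17700 * 0.964 = 17063
30–39: 17700 * 0.981 = 17364
40–49: 11200 * 0.952 = 10662
50+: 12900 * 0.936 + 7500 * 0.396 = 12074 + 2970 = 15044
Net migration: 0–9 + 340 → 7441
→ [7441, 21490, 17063, 17364, 10662, 15044]
Period 2:
Births: 17063 * 0.267 = 4556, 17364 * 0.083 = 1441, 10662 * 0.112 = 1194 → total 7191
10–19: 7441 * 0.968 = 7203
20–29: 21490 * 0.964 = 20716
30–39: 17063 * 0.981 = 16739
40–49: 17364 * 0.952 = 16531
50+: 10662 * 0.936 + 15044 * 0.396 = 9980 + 5957 = 15937
Net migration: 0–9 + 340 → 7531
→ [7531, 7203, 20716, 16739, 16531, 15937]
Period 3:
Births: 20716 * 0.267 = 5531, 16739 * 0.083 = 1389, 16531 * 0.112 = 1851 → total 8771
10–19: 7531 * 0.968 = 7290
20–29: 7203 * 0.964 = 6944
30–39: 20716 * 0.981 = 20322
40–49: 16739 * 0.952 = 15936
50+: 16531 * 0.936 + 15937 * 0.396 = 15473 + 6311 = 21784
Net migration: 0–9 + 340 → 9111
→ [9111, 7290, 6944, 20322, 15936, 21784]
Total: 89200 → 81387; change = -7813; percentage change = -8.8%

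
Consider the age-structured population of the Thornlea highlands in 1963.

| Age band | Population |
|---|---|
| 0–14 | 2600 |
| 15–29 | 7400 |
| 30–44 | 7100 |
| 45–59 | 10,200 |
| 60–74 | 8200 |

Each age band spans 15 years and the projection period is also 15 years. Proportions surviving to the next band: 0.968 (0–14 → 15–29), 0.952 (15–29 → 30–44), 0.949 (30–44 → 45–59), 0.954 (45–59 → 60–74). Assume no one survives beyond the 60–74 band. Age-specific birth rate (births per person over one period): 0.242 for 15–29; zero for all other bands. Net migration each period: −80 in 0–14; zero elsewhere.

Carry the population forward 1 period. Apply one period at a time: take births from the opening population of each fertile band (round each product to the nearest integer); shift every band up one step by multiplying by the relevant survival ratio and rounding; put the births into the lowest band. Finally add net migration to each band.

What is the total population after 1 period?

27742

Period 1.
Births: 7400 * 0.242 = 1791
15–29: 2600 * 0.968 = 2517
30–44: 7400 * 0.952 = 7045
45–59: 7100 * 0.949 = 6738
60–74: 10200 * 0.954 = 9731
Net migration: 0–14 − 80 → 1711
→ [1711, 2517, 7045, 6738, 9731]
Total after period 1: 1711 + 2517 + 7045 + 6738 + 9731 = 27742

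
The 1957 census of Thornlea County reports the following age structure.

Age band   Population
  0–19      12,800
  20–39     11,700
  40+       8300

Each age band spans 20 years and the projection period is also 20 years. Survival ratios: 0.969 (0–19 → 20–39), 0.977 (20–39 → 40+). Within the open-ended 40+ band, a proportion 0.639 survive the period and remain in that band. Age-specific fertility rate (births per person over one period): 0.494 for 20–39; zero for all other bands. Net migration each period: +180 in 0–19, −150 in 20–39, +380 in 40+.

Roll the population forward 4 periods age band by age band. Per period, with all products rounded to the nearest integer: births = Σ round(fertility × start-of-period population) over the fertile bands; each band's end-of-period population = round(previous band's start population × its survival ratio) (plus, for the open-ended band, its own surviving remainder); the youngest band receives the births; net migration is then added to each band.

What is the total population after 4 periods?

(Groups numbered youngest = 1 to oldest = 3.)
[period 1]
Births: 11700 × 0.494 = 5780
Group 2: 12800 × 0.969 = 12403
Group 3: 11700 × 0.977 + 8300 × 0.639 = 11431 + 5304 = 16735
Net migration: Group 1 + 180 → 5960; Group 2 − 150 → 12253; Group 3 + 380 → 17115
→ [5960, 12253, 17115]
[period 2]
Births: 12253 × 0.494 = 6053
Group 2: 5960 × 0.969 = 5775
Group 3: 12253 × 0.977 + 17115 × 0.639 = 11971 + 10936 = 22907
Net migration: Group 1 + 180 → 6233; Group 2 − 150 → 5625; Group 3 + 380 → 23287
→ [6233, 5625, 23287]
[period 3]
Births: 5625 × 0.494 = 2779
Group 2: 6233 × 0.969 = 6040
Group 3: 5625 × 0.977 + 23287 × 0.639 = 5496 + 14880 = 20376
Net migration: Group 1 + 180 → 2959; Group 2 − 150 → 5890; Group 3 + 380 → 20756
→ [2959, 5890, 20756]
[period 4]
Births: 5890 × 0.494 = 2910
Group 2: 2959 × 0.969 = 2867
Group 3: 5890 × 0.977 + 20756 × 0.639 = 5755 + 13263 = 19018
Net migration: Group 1 + 180 → 3090; Group 2 − 150 → 2717; Group 3 + 380 → 19398
→ [3090, 2717, 19398]
Total after period 4: 3090 + 2717 + 19398 = 25205

25205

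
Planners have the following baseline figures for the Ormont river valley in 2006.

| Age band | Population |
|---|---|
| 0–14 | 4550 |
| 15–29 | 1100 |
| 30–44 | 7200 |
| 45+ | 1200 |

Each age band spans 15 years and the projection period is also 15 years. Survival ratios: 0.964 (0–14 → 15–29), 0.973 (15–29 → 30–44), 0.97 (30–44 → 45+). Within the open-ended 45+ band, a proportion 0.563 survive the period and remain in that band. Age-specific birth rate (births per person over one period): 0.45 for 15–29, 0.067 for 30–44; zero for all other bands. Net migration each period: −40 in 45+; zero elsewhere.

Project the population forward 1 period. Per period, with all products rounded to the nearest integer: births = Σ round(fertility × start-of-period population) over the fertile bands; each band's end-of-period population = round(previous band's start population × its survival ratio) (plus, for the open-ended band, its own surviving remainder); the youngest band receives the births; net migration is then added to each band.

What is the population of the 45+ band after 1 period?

7620

After projecting period 1:
Births: 1100 * 0.45 = 495  |  7200 * 0.067 = 482 → total 977
15–29: 4550 * 0.964 = 4386
30–44: 1100 * 0.973 = 1070
45+: 7200 * 0.97 + 1200 * 0.563 = 6984 + 676 = 7660
Net migration: 45+ − 40 → 7620
Giving 977 / 4386 / 1070 / 7620.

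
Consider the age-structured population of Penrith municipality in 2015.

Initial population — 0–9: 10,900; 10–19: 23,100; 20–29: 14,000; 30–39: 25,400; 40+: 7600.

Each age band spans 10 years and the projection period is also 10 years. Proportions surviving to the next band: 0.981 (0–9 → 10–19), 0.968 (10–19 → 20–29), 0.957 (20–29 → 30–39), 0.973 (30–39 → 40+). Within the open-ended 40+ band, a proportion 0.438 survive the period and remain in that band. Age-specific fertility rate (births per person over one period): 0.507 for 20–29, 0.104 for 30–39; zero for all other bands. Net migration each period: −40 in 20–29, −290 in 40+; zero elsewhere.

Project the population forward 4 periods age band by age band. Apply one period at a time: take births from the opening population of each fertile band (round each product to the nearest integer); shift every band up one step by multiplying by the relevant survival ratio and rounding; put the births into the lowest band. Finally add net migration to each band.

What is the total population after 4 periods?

56912

(Groups numbered youngest = 1 to oldest = 5.)
Period 1:
Births: 14000 * 0.507 = 7098 ; 25400 * 0.104 = 2642 → 9740
Group 2: 10900 * 0.981 = 10693
Group 3: 23100 * 0.968 = 22361
Group 4: 14000 * 0.957 = 13398
Group 5: 25400 * 0.973 + 7600 * 0.438 = 24714 + 3329 = 28043
Net migration: Group 3 − 40 → 22321; Group 5 − 290 → 27753
Giving 9740 / 10693 / 22321 / 13398 / 27753.
Period 2:
Births: 22321 * 0.507 = 11317 ; 13398 * 0.104 = 1393 → 12710
Group 2: 9740 * 0.981 = 9555
Group 3: 10693 * 0.968 = 10351
Group 4: 22321 * 0.957 = 21361
Group 5: 13398 * 0.973 + 27753 * 0.438 = 13036 + 12156 = 25192
Net migration: Group 3 − 40 → 10311; Group 5 − 290 → 24902
Giving 12710 / 9555 / 10311 / 21361 / 24902.
Period 3:
Births: 10311 * 0.507 = 5228 ; 21361 * 0.104 = 2222 → 7450
Group 2: 12710 * 0.981 = 12469
Group 3: 9555 * 0.968 = 9249
Group 4: 10311 * 0.957 = 9868
Group 5: 21361 * 0.973 + 24902 * 0.438 = 20784 + 10907 = 31691
Net migration: Group 3 − 40 → 9209; Group 5 − 290 → 31401
Giving 7450 / 12469 / 9209 / 9868 / 31401.
Period 4:
Births: 9209 * 0.507 = 4669 ; 9868 * 0.104 = 1026 → 5695
Group 2: 7450 * 0.981 = 7308
Group 3: 12469 * 0.968 = 12070
Group 4: 9209 * 0.957 = 8813
Group 5: 9868 * 0.973 + 31401 * 0.438 = 9602 + 13754 = 23356
Net migration: Group 3 − 40 → 12030; Group 5 − 290 → 23066
Giving 5695 / 7308 / 12030 / 8813 / 23066.
Total after period 4: 5695 + 7308 + 12030 + 8813 + 23066 = 56912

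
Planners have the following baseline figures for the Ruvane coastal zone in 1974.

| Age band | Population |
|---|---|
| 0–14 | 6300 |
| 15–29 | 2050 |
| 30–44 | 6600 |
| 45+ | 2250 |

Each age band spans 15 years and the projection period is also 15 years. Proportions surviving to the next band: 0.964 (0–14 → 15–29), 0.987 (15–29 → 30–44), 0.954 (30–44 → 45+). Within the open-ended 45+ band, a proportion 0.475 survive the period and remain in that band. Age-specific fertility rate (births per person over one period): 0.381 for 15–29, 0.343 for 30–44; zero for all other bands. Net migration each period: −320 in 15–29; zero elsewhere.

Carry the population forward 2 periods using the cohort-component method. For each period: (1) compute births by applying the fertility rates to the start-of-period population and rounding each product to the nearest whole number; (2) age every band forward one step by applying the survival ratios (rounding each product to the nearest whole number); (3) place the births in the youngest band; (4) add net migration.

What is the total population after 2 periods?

16607

Let band 1 be 0–14 through band 4 = 45+.
— Period 1 —
Births: 2050 × 0.381 = 781 ; 6600 × 0.343 = 2264 → total 3045
Band 2: 6300 × 0.964 = 6073
Band 3: 2050 × 0.987 = 2023
Band 4: 6600 × 0.954 + 2250 × 0.475 = 6296 + 1069 = 7365
Net migration: Band 2 − 320 → 5753
Population now: 0–14=3045, 15–29=5753, 30–44=2023, 45+=7365
— Period 2 —
Births: 5753 × 0.381 = 2192 ; 2023 × 0.343 = 694 → total 2886
Band 2: 3045 × 0.964 = 2935
Band 3: 5753 × 0.987 = 5678
Band 4: 2023 × 0.954 + 7365 × 0.475 = 1930 + 3498 = 5428
Net migration: Band 2 − 320 → 2615
Population now: 0–14=2886, 15–29=2615, 30–44=5678, 45+=5428
Total after period 2: 2886 + 2615 + 5678 + 5428 = 16607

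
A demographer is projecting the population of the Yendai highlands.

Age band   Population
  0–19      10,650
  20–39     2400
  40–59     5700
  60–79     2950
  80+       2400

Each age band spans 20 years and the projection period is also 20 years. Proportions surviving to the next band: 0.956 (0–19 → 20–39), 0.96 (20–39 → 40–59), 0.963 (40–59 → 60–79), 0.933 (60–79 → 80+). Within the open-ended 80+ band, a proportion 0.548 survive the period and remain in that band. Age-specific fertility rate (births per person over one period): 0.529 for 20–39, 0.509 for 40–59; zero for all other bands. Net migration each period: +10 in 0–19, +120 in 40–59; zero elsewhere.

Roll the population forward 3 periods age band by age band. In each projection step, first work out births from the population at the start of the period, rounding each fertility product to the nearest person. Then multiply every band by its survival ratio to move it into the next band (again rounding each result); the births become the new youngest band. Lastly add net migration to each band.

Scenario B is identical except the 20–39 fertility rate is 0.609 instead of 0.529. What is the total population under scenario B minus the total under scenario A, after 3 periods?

Call the bands 1 to 5, youngest first.
[period 1]
Births: 2400 * 0.529 = 1270  |  5700 * 0.509 = 2901 → total 4171
Band 2: 10650 * 0.956 = 10181
Band 3: 2400 * 0.96 = 2304
Band 4: 5700 * 0.963 = 5489
Band 5: 2950 * 0.933 + 2400 * 0.548 = 2752 + 1315 = 4067
Net migration: Band 1 + 10 → 4181; Band 3 + 120 → 2424
End of period: [4181, 10181, 2424, 5489, 4067]
[period 2]
Births: 10181 * 0.529 = 5386  |  2424 * 0.509 = 1234 → total 6620
Band 2: 4181 * 0.956 = 3997
Band 3: 10181 * 0.96 = 9774
Band 4: 2424 * 0.963 = 2334
Band 5: 5489 * 0.933 + 4067 * 0.548 = 5121 + 2229 = 7350
Net migration: Band 1 + 10 → 6630; Band 3 + 120 → 9894
End of period: [6630, 3997, 9894, 2334, 7350]
[period 3]
Births: 3997 * 0.529 = 2114  |  9894 * 0.509 = 5036 → total 7150
Band 2: 6630 * 0.956 = 6338
Band 3: 3997 * 0.96 = 3837
Band 4: 9894 * 0.963 = 9528
Band 5: 2334 * 0.933 + 7350 * 0.548 = 2178 + 4028 = 6206
Net migration: Band 1 + 10 → 7160; Band 3 + 120 → 3957
End of period: [7160, 6338, 3957, 9528, 6206]
Scenario A total after 3 periods: 33189
Scenario B projection —
[period 1]
Births: 2400 * 0.609 = 1462  |  5700 * 0.509 = 2901 → total 4363
Band 2: 10650 * 0.956 = 10181
Band 3: 2400 * 0.96 = 2304
Band 4: 5700 * 0.963 = 5489
Band 5: 2950 * 0.933 + 2400 * 0.548 = 2752 + 1315 = 4067
Net migration: Band 1 + 10 → 4373; Band 3 + 120 → 2424
End of period: [4373, 10181, 2424, 5489, 4067]
[period 2]
Births: 10181 * 0.609 = 6200  |  2424 * 0.509 = 1234 → total 7434
Band 2: 4373 * 0.956 = 4181
Band 3: 10181 * 0.96 = 9774
Band 4: 2424 * 0.963 = 2334
Band 5: 5489 * 0.933 + 4067 * 0.548 = 5121 + 2229 = 7350
Net migration: Band 1 + 10 → 7444; Band 3 + 120 → 9894
End of period: [7444, 4181, 9894, 2334, 7350]
[period 3]
Births: 4181 * 0.609 = 2546  |  9894 * 0.509 = 5036 → total 7582
Band 2: 7444 * 0.956 = 7116
Band 3: 4181 * 0.96 = 4014
Band 4: 9894 * 0.963 = 9528
Band 5: 2334 * 0.933 + 7350 * 0.548 = 2178 + 4028 = 6206
Net migration: Band 1 + 10 → 7592; Band 3 + 120 → 4134
End of period: [7592, 7116, 4134, 9528, 6206]
Scenario B total after 3 periods: 34576
Difference B − A = 34576 − 33189 = 1387

1387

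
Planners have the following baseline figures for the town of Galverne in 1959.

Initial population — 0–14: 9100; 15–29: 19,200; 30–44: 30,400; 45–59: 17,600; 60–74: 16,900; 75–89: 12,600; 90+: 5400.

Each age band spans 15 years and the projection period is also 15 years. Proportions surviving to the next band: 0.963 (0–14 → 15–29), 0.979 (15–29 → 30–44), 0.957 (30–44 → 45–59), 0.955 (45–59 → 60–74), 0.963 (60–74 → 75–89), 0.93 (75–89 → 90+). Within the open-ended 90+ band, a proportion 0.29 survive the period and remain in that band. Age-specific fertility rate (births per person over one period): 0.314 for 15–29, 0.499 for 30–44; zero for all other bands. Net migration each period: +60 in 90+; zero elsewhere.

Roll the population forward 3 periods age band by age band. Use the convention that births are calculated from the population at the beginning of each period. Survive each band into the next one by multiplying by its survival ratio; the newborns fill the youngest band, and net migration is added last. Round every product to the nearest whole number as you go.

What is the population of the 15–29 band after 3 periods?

Period 1:
Births: 19200 * 0.314 = 6029, 30400 * 0.499 = 15170 → total 21199
15–29: 9100 * 0.963 = 8763
30–44: 19200 * 0.979 = 18797
45–59: 30400 * 0.957 = 29093
60–74: 17600 * 0.955 = 16808
75–89: 16900 * 0.963 = 16275
90+: 12600 * 0.93 + 5400 * 0.29 = 11718 + 1566 = 13284
Net migration: 90+ + 60 → 13344
End of period: [21199, 8763, 18797, 29093, 16808, 16275, 13344]
Period 2:
Births: 8763 * 0.314 = 2752, 18797 * 0.499 = 9380 → total 12132
15–29: 21199 * 0.963 = 20415
30–44: 8763 * 0.979 = 8579
45–59: 18797 * 0.957 = 17989
60–74: 29093 * 0.955 = 27784
75–89: 16808 * 0.963 = 16186
90+: 16275 * 0.93 + 13344 * 0.29 = 15136 + 3870 = 19006
Net migration: 90+ + 60 → 19066
End of period: [12132, 20415, 8579, 17989, 27784, 16186, 19066]
Period 3:
Births: 20415 * 0.314 = 6410, 8579 * 0.499 = 4281 → total 10691
15–29: 12132 * 0.963 = 11683
30–44: 20415 * 0.979 = 19986
45–59: 8579 * 0.957 = 8210
60–74: 17989 * 0.955 = 17179
75–89: 27784 * 0.963 = 26756
90+: 16186 * 0.93 + 19066 * 0.29 = 15053 + 5529 = 20582
Net migration: 90+ + 60 → 20642
End of period: [10691, 11683, 19986, 8210, 17179, 26756, 20642]

11683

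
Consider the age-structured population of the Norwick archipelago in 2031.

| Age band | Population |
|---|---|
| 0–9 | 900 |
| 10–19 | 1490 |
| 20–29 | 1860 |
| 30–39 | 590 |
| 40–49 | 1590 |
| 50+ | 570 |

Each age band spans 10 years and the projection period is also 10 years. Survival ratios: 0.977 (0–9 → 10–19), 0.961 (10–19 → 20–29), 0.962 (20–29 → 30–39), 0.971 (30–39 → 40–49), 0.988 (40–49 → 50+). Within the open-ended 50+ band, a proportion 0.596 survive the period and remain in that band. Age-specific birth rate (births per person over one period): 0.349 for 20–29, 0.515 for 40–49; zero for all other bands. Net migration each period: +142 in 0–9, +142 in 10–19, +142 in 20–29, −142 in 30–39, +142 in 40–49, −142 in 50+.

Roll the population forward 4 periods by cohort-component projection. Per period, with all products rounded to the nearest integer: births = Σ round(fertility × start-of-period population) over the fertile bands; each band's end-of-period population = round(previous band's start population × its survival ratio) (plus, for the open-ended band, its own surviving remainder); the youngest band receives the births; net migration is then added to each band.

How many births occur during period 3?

Let band 1 be 0–9 through band 6 = 50+.
Period 1:
Births: 1860 × 0.349 = 649, 1590 × 0.515 = 819 ⇒ total 1468
Band 2: 900 × 0.977 = 879
Band 3: 1490 × 0.961 = 1432
Band 4: 1860 × 0.962 = 1789
Band 5: 590 × 0.971 = 573
Band 6: 1590 × 0.988 + 570 × 0.596 = 1571 + 340 = 1911
Net migration: Band 1 + 142 → 1610; Band 2 + 142 → 1021; Band 3 + 142 → 1574; Band 4 − 142 → 1647; Band 5 + 142 → 715; Band 6 − 142 → 1769
→ [1610, 1021, 1574, 1647, 715, 1769]
Period 2:
Births: 1574 × 0.349 = 549, 715 × 0.515 = 368 ⇒ total 917
Band 2: 1610 × 0.977 = 1573
Band 3: 1021 × 0.961 = 981
Band 4: 1574 × 0.962 = 1514
Band 5: 1647 × 0.971 = 1599
Band 6: 715 × 0.988 + 1769 × 0.596 = 706 + 1054 = 1760
Net migration: Band 1 + 142 → 1059; Band 2 + 142 → 1715; Band 3 + 142 → 1123; Band 4 − 142 → 1372; Band 5 + 142 → 1741; Band 6 − 142 → 1618
→ [1059, 1715, 1123, 1372, 1741, 1618]
Period 3:
Births: 1123 × 0.349 = 392, 1741 × 0.515 = 897 ⇒ total 1289
Band 2: 1059 × 0.977 = 1035
Band 3: 1715 × 0.961 = 1648
Band 4: 1123 × 0.962 = 1080
Band 5: 1372 × 0.971 = 1332
Band 6: 1741 × 0.988 + 1618 × 0.596 = 1720 + 964 = 2684
Net migration: Band 1 + 142 → 1431; Band 2 + 142 → 1177; Band 3 + 142 → 1790; Band 4 − 142 → 938; Band 5 + 142 → 1474; Band 6 − 142 → 2542
→ [1431, 1177, 1790, 938, 1474, 2542]

1289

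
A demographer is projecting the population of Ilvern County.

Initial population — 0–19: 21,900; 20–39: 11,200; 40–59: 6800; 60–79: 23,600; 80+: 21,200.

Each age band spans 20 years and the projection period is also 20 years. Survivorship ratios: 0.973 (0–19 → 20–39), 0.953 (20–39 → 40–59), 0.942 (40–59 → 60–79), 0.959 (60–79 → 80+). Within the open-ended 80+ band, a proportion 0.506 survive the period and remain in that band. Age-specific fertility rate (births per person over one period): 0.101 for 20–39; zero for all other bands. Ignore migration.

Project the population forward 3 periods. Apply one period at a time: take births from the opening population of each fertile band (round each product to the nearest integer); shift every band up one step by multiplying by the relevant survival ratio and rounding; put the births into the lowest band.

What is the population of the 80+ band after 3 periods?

21293

Let group 1 be 0–19 through group 5 = 80+.
Period 1.
Births: 11200 × 0.101 = 1131
Group 2: 21900 × 0.973 = 21309
Group 3: 11200 × 0.953 = 10674
Group 4: 6800 × 0.942 = 6406
Group 5: 23600 × 0.959 + 21200 × 0.506 = 22632 + 10727 = 33359
→ [1131, 21309, 10674, 6406, 33359]
Period 2.
Births: 21309 × 0.101 = 2152
Group 2: 1131 × 0.973 = 1100
Group 3: 21309 × 0.953 = 20307
Group 4: 10674 × 0.942 = 10055
Group 5: 6406 × 0.959 + 33359 × 0.506 = 6143 + 16880 = 23023
→ [2152, 1100, 20307, 10055, 23023]
Period 3.
Births: 1100 × 0.101 = 111
Group 2: 2152 × 0.973 = 2094
Group 3: 1100 × 0.953 = 1048
Group 4: 20307 × 0.942 = 19129
Group 5: 10055 × 0.959 + 23023 × 0.506 = 9643 + 11650 = 21293
→ [111, 2094, 1048, 19129, 21293]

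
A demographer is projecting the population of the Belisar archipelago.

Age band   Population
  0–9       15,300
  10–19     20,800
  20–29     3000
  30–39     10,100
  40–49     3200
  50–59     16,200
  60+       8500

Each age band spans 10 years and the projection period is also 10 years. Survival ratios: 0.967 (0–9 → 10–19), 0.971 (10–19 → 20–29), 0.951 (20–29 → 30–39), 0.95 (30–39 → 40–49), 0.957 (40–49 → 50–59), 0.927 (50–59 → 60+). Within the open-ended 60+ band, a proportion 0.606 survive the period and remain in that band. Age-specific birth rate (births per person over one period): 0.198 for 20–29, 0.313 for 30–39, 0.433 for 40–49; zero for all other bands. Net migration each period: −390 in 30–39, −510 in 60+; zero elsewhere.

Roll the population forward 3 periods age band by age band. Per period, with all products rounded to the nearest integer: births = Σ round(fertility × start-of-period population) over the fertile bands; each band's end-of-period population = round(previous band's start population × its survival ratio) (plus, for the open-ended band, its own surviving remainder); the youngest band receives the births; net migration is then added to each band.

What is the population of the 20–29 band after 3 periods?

4827

After projecting period 1:
Births: 3000 × 0.198 = 594 ; 10100 × 0.313 = 3161 ; 3200 × 0.433 = 1386 ⇒ total 5141
10–19: 15300 × 0.967 = 14795
20–29: 20800 × 0.971 = 20197
30–39: 3000 × 0.951 = 2853
40–49: 10100 × 0.95 = 9595
50–59: 3200 × 0.957 = 3062
60+: 16200 × 0.927 + 8500 × 0.606 = 15017 + 5151 = 20168
Net migration: 30–39 − 390 → 2463; 60+ − 510 → 19658
→ [5141, 14795, 20197, 2463, 9595, 3062, 19658]
After projecting period 2:
Births: 20197 × 0.198 = 3999 ; 2463 × 0.313 = 771 ; 9595 × 0.433 = 4155 ⇒ total 8925
10–19: 5141 × 0.967 = 4971
20–29: 14795 × 0.971 = 14366
30–39: 20197 × 0.951 = 19207
40–49: 2463 × 0.95 = 2340
50–59: 9595 × 0.957 = 9182
60+: 3062 × 0.927 + 19658 × 0.606 = 2838 + 11913 = 14751
Net migration: 30–39 − 390 → 18817; 60+ − 510 → 14241
→ [8925, 4971, 14366, 18817, 2340, 9182, 14241]
After projecting period 3:
Births: 14366 × 0.198 = 2844 ; 18817 × 0.313 = 5890 ; 2340 × 0.433 = 1013 ⇒ total 9747
10–19: 8925 × 0.967 = 8630
20–29: 4971 × 0.971 = 4827
30–39: 14366 × 0.951 = 13662
40–49: 18817 × 0.95 = 17876
50–59: 2340 × 0.957 = 2239
60+: 9182 × 0.927 + 14241 × 0.606 = 8512 + 8630 = 17142
Net migration: 30–39 − 390 → 13272; 60+ − 510 → 16632
→ [9747, 8630, 4827, 13272, 17876, 2239, 16632]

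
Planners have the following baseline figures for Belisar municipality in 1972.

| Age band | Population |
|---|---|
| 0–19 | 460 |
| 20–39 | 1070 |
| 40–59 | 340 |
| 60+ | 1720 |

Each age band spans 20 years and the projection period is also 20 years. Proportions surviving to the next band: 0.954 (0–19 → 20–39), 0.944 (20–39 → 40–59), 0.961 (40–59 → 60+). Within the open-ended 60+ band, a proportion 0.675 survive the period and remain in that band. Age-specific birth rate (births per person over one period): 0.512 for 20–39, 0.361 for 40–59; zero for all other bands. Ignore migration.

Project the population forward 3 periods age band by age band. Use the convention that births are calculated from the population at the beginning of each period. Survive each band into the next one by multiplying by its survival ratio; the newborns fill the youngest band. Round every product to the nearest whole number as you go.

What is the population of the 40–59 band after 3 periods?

(Groups numbered youngest = 1 to oldest = 4.)
After projecting period 1:
Births: 1070 × 0.512 = 548  |  340 × 0.361 = 123 ⇒ total 671
Group 2: 460 × 0.954 = 439
Group 3: 1070 × 0.944 = 1010
Group 4: 340 × 0.961 + 1720 × 0.675 = 327 + 1161 = 1488
Giving 671 / 439 / 1010 / 1488.
After projecting period 2:
Births: 439 × 0.512 = 225  |  1010 × 0.361 = 365 ⇒ total 590
Group 2: 671 × 0.954 = 640
Group 3: 439 × 0.944 = 414
Group 4: 1010 × 0.961 + 1488 × 0.675 = 971 + 1004 = 1975
Giving 590 / 640 / 414 / 1975.
After projecting period 3:
Births: 640 × 0.512 = 328  |  414 × 0.361 = 149 ⇒ total 477
Group 2: 590 × 0.954 = 563
Group 3: 640 × 0.944 = 604
Group 4: 414 × 0.961 + 1975 × 0.675 = 398 + 1333 = 1731
Giving 477 / 563 / 604 / 1731.

604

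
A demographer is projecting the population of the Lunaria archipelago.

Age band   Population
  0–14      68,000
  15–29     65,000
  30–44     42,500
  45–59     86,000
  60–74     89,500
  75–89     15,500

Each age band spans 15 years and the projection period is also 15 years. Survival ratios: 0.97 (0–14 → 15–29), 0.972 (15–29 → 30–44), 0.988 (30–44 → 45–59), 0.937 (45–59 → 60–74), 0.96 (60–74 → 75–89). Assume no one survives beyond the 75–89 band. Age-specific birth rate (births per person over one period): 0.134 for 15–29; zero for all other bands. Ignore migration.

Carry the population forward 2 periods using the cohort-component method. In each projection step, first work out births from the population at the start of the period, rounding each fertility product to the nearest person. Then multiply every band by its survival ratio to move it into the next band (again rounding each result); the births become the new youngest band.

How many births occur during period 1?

8710

Period 1:
Births: 65000 × 0.134 = 8710
15–29: 68000 × 0.97 = 65960
30–44: 65000 × 0.972 = 63180
45–59: 42500 × 0.988 = 41990
60–74: 86000 × 0.937 = 80582
75–89: 89500 × 0.96 = 85920
Giving 8710 / 65960 / 63180 / 41990 / 80582 / 85920.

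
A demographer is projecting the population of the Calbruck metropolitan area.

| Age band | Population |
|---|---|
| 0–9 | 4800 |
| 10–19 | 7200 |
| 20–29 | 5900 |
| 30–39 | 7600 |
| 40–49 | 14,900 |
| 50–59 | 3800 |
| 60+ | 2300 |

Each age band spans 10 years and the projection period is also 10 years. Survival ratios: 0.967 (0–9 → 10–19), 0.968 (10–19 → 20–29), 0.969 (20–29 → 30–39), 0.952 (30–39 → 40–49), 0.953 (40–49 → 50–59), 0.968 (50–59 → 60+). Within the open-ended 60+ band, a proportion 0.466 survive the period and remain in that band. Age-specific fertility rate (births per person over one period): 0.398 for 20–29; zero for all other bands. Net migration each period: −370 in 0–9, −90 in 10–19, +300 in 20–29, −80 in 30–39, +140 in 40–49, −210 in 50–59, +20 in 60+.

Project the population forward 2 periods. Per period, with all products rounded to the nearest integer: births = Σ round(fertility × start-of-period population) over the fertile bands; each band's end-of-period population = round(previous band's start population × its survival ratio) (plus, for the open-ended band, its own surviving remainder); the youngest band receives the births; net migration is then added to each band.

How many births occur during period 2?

— Period 1 —
Births: 5900 * 0.398 = 2348
10–19: 4800 * 0.967 = 4642
20–29: 7200 * 0.968 = 6970
30–39: 5900 * 0.969 = 5717
40–49: 7600 * 0.952 = 7235
50–59: 14900 * 0.953 = 14200
60+: 3800 * 0.968 + 2300 * 0.466 = 3678 + 1072 = 4750
Net migration: 0–9 − 370 → 1978; 10–19 − 90 → 4552; 20–29 + 300 → 7270; 30–39 − 80 → 5637; 40–49 + 140 → 7375; 50–59 − 210 → 13990; 60+ + 20 → 4770
Population now: 0–9=1978, 10–19=4552, 20–29=7270, 30–39=5637, 40–49=7375, 50–59=13990, 60+=4770
— Period 2 —
Births: 7270 * 0.398 = 2893
10–19: 1978 * 0.967 = 1913
20–29: 4552 * 0.968 = 4406
30–39: 7270 * 0.969 = 7045
40–49: 5637 * 0.952 = 5366
50–59: 7375 * 0.953 = 7028
60+: 13990 * 0.968 + 4770 * 0.466 = 13542 + 2223 = 15765
Net migration: 0–9 − 370 → 2523; 10–19 − 90 → 1823; 20–29 + 300 → 4706; 30–39 − 80 → 6965; 40–49 + 140 → 5506; 50–59 − 210 → 6818; 60+ + 20 → 15785
Population now: 0–9=2523, 10–19=1823, 20–29=4706, 30–39=6965, 40–49=5506, 50–59=6818, 60+=15785

2893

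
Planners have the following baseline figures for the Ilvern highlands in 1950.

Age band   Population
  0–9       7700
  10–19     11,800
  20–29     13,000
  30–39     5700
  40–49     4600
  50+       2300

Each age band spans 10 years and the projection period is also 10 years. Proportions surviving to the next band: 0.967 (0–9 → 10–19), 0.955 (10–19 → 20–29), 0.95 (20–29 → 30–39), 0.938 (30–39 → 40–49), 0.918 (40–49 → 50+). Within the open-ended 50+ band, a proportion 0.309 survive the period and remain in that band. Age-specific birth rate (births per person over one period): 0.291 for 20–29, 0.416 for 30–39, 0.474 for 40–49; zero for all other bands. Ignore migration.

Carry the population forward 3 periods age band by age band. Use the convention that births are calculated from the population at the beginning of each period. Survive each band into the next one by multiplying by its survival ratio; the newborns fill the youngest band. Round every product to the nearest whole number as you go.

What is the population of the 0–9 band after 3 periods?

12014

(Groups numbered youngest = 1 to oldest = 6.)
After projecting period 1:
Births: 13000 × 0.291 = 3783, 5700 × 0.416 = 2371, 4600 × 0.474 = 2180 ⇒ total 8334
Group 2: 7700 × 0.967 = 7446
Group 3: 11800 × 0.955 = 11269
Group 4: 13000 × 0.95 = 12350
Group 5: 5700 × 0.938 = 5347
Group 6: 4600 × 0.918 + 2300 × 0.309 = 4223 + 711 = 4934
Giving 8334 / 7446 / 11269 / 12350 / 5347 / 4934.
After projecting period 2:
Births: 11269 × 0.291 = 3279, 12350 × 0.416 = 5138, 5347 × 0.474 = 2534 ⇒ total 10951
Group 2: 8334 × 0.967 = 8059
Group 3: 7446 × 0.955 = 7111
Group 4: 11269 × 0.95 = 10706
Group 5: 12350 × 0.938 = 11584
Group 6: 5347 × 0.918 + 4934 × 0.309 = 4909 + 1525 = 6434
Giving 10951 / 8059 / 7111 / 10706 / 11584 / 6434.
After projecting period 3:
Births: 7111 × 0.291 = 2069, 10706 × 0.416 = 4454, 11584 × 0.474 = 5491 ⇒ total 12014
Group 2: 10951 × 0.967 = 10590
Group 3: 8059 × 0.955 = 7696
Group 4: 7111 × 0.95 = 6755
Group 5: 10706 × 0.938 = 10042
Group 6: 11584 × 0.918 + 6434 × 0.309 = 10634 + 1988 = 12622
Giving 12014 / 10590 / 7696 / 6755 / 10042 / 12622.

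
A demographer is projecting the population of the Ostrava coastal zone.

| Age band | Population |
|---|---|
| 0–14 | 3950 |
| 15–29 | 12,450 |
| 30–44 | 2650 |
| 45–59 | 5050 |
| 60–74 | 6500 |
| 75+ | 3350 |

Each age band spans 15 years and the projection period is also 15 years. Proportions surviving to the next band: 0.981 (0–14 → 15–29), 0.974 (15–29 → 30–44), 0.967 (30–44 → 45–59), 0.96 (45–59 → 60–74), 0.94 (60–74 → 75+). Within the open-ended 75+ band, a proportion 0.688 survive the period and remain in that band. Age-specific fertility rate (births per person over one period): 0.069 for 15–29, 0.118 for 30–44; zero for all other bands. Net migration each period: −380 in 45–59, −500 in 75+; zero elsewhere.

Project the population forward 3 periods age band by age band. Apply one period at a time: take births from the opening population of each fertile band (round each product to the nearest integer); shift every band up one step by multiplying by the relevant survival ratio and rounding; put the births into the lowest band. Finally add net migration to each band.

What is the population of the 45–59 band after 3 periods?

Call the groups 1 to 6, youngest first.
Period 1:
Births: 12450 * 0.069 = 859  |  2650 * 0.118 = 313 → total 1172
Group 2: 3950 * 0.981 = 3875
Group 3: 12450 * 0.974 = 12126
Group 4: 2650 * 0.967 = 2563
Group 5: 5050 * 0.96 = 4848
Group 6: 6500 * 0.94 + 3350 * 0.688 = 6110 + 2305 = 8415
Net migration: Group 4 − 380 → 2183; Group 6 − 500 → 7915
→ [1172, 3875, 12126, 2183, 4848, 7915]
Period 2:
Births: 3875 * 0.069 = 267  |  12126 * 0.118 = 1431 → total 1698
Group 2: 1172 * 0.981 = 1150
Group 3: 3875 * 0.974 = 3774
Group 4: 12126 * 0.967 = 11726
Group 5: 2183 * 0.96 = 2096
Group 6: 4848 * 0.94 + 7915 * 0.688 = 4557 + 5446 = 10003
Net migration: Group 4 − 380 → 11346; Group 6 − 500 → 9503
→ [1698, 1150, 3774, 11346, 2096, 9503]
Period 3:
Births: 1150 * 0.069 = 79  |  3774 * 0.118 = 445 → total 524
Group 2: 1698 * 0.981 = 1666
Group 3: 1150 * 0.974 = 1120
Group 4: 3774 * 0.967 = 3649
Group 5: 11346 * 0.96 = 10892
Group 6: 2096 * 0.94 + 9503 * 0.688 = 1970 + 6538 = 8508
Net migration: Group 4 − 380 → 3269; Group 6 − 500 → 8008
→ [524, 1666, 1120, 3269, 10892, 8008]

3269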